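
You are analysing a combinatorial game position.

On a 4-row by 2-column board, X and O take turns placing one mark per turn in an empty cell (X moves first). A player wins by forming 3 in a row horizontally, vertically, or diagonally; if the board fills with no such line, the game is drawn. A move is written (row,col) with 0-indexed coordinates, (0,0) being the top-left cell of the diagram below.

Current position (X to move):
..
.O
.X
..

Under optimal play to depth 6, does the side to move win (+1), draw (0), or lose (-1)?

value(../.O/.X/.., X) = 0

[../.O/.X/..] X move#1: (0,0):+0/X./.O/.X/..*, (0,1):+0/.X/.O/.X/.., (1,0):+0/../XO/.X/.., (2,0):+0/../.O/XX/.., (3,0):+0/../.O/.X/X., (3,1):+0/../.O/.X/.X
[X./.O/.X/..] O move#2: (0,1):+0/XO/.O/.X/..*, (1,0):+0/X./OO/.X/.., (2,0):+0/X./.O/OX/.., (3,0):+0/X./.O/.X/O., (3,1):+0/X./.O/.X/.O
[XO/.O/.X/..] X move#3: (1,0):+0/XO/XO/.X/..*, (2,0):+0/XO/.O/XX/.., (3,0):+0/XO/.O/.X/X., (3,1):+0/XO/.O/.X/.X
[XO/XO/.X/..] O move#4: (2,0):+0/XO/XO/OX/..*, (3,0):-1/XO/XO/.X/O., (3,1):-1/XO/XO/.X/.O
[XO/XO/OX/..] X move#5: (3,0):+0/XO/XO/OX/X.*, (3,1):+0/XO/XO/OX/.X
[XO/XO/OX/X.] O move#6: (3,1):+0/XO/XO/OX/XO*
[XO/XO/OX/XO] end (terminal +0, X#7); searched ../.O/.X/.. to 6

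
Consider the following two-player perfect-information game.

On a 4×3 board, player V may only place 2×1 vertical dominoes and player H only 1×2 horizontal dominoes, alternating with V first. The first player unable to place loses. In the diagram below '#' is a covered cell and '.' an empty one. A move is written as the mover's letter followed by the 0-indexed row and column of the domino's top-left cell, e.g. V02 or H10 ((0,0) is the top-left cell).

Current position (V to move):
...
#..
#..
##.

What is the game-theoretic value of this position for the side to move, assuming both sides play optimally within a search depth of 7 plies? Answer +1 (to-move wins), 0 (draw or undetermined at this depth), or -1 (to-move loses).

value(.../#../#../##., V) = +1

p1 V@[.../#../#../##.]: V01[.#./##./#../##.]+1* V02[..#/#.#/#../##.]+1 V11[.../##./##./##.]+1 V12[.../#.#/#.#/##.]+1 V22[.../#../#.#/###]-1
p2 H@[.#./##./#../##.]: H21[.#./##./###/##.]-1*
p3 V@[.#./##./###/##.]: V02[.##/###/###/##.]+1*
p4 H@[.##/###/###/##.] terminal -1; root [.../#../#../##.] d7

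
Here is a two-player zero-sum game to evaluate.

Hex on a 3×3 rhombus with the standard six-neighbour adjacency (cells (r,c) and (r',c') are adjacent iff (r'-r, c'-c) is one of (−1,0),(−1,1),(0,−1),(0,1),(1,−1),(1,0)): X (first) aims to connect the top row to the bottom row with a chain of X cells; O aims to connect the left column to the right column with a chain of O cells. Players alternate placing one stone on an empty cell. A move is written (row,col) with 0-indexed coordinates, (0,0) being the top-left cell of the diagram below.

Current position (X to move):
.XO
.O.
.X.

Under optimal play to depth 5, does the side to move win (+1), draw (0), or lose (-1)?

value(.XO/.O./.X., X) = -1

[.XO/.O./.X.] X move#1: (0,0):-1/XXO/.O./.X.*, (1,0):-1/.XO/XO./.X., (1,2):-1/.XO/.OX/.X., (2,0):-1/.XO/.O./XX., (2,2):-1/.XO/.O./.XX
[XXO/.O./.X.] O move#2: (1,0):+1/XXO/OO./.X.*, (1,2):+1/XXO/.OO/.X., (2,0):+1/XXO/.O./OX., (2,2):+1/XXO/.O./.XO
[XXO/OO./.X.] end (terminal -1, X#3); searched .XO/.O./.X. to 5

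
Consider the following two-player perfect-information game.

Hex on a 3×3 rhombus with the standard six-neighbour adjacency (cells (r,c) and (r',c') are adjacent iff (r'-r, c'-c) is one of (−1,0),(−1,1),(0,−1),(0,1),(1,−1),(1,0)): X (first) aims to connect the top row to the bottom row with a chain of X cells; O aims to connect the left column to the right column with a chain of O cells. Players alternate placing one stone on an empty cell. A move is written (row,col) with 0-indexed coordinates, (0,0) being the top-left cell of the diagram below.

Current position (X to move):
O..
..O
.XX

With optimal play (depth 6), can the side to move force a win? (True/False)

X winning at [O../..O/.XX]: True

p1 X@[O../..O/.XX]: (0,1)[OX./..O/.XX]-1 (0,2)[O.X/..O/.XX]-1 (1,0)[O../X.O/.XX]-1 (1,1)[O../.XO/.XX]+1* (2,0)[O../..O/XXX]-1
p2 O@[O../.XO/.XX]: (0,1)[OO./.XO/.XX]-1* (0,2)[O.O/.XO/.XX]-1 (1,0)[O../OXO/.XX]-1 (2,0)[O../.XO/OXX]-1
p3 X@[OO./.XO/.XX]: (0,2)[OOX/.XO/.XX]+1* (1,0)[OO./XXO/.XX]-1 (2,0)[OO./.XO/XXX]-1
p4 O@[OOX/.XO/.XX] terminal -1; root [O../..O/.XX] d6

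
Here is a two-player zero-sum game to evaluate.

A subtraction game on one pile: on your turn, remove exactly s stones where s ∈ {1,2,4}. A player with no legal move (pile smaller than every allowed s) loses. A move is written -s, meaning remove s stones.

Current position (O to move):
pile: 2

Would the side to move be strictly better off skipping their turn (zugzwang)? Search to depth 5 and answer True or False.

zugzwang(2, O) = False

p1 O@[2]: -1[1]-1 -2[0]+1*
p2 X@[0] terminal -1; root [2] d5
suppose O passes — search the same position with X to move:
pass> p1 X@[2]: -1[1]-1 -2[0]+1*
pass> p2 O@[0] terminal -1; root [2] d5
for O: play +1, pass -1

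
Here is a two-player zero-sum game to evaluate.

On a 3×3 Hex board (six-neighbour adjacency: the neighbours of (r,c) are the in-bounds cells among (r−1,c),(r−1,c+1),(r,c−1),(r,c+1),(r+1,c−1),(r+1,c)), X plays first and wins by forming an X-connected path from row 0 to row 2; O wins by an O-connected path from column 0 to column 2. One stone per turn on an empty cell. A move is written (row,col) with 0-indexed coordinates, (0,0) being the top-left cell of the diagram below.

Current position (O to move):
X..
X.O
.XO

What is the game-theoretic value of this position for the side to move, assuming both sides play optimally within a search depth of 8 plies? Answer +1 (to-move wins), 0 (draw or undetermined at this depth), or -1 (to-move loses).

p1 O@[X../X.O/.XO]: (0,1)[XO./X.O/.XO]-1* (0,2)[X.O/X.O/.XO]-1 (1,1)[X../XOO/.XO]-1 (2,0)[X../X.O/OXO]-1
p2 X@[XO./X.O/.XO]: (0,2)[XOX/X.O/.XO]+1* (1,1)[XO./XXO/.XO]+1 (2,0)[XO./X.O/XXO]+1
p3 O@[XOX/X.O/.XO]: (1,1)[XOX/XOO/.XO]-1* (2,0)[XOX/X.O/OXO]-1
p4 X@[XOX/XOO/.XO]: (2,0)[XOX/XOO/XXO]+1*
p5 O@[XOX/XOO/XXO] terminal -1; root [X../X.O/.XO] d8

value(X../X.O/.XO, O) = -1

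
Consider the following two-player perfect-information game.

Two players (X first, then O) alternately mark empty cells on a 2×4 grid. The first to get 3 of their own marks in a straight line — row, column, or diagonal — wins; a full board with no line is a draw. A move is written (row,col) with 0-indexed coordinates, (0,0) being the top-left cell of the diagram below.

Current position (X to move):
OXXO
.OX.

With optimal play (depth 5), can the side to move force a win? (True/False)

p1 X@[OXXO/.OX.]: (1,0)[OXXO/XOX.]+0* (1,3)[OXXO/.OXX]+0
p2 O@[OXXO/XOX.]: (1,3)[OXXO/XOXO]+0*
p3 X@[OXXO/XOXO] terminal +0; root [OXXO/.OX.] d5

X winning at [OXXO/.OX.]: False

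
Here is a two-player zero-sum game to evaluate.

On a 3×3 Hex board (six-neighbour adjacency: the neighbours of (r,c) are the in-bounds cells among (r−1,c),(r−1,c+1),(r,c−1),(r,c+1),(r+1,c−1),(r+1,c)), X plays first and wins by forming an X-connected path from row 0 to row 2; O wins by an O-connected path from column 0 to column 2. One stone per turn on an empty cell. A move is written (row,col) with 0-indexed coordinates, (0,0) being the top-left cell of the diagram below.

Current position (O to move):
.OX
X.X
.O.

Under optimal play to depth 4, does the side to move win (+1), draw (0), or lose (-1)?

ply 1, O at .OX/X.X/.O. | (0,0)=-1→OOX/X.X/.O.*; (1,1)=-1→.OX/XOX/.O.; (2,0)=-1→.OX/X.X/OO.; (2,2)=-1→.OX/X.X/.OO
ply 2, X at OOX/X.X/.O. | (1,1)=+1→OOX/XXX/.O.*; (2,0)=+1→OOX/X.X/XO.; (2,2)=+1→OOX/X.X/.OX
ply 3, O at OOX/XXX/.O. | (2,0)=-1→OOX/XXX/OO.*; (2,2)=-1→OOX/XXX/.OO
ply 4, X at OOX/XXX/OO. | (2,2)=+1→OOX/XXX/OOX*
ply 5: OOX/XXX/OOX is terminal -1 (O); from .OX/X.X/.O. depth 4

value(.OX/X.X/.O., O) = -1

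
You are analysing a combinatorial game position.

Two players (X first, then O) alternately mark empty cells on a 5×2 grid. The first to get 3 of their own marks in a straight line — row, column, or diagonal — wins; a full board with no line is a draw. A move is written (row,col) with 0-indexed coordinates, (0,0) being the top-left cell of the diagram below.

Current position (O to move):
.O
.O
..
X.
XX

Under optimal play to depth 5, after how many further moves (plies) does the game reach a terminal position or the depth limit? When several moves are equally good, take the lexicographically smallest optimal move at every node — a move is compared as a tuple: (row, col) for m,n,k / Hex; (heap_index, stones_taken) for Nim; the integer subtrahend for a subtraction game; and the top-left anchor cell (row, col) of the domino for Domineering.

[.O/.O/../X./XX] O move#1: (0,0):-1/OO/.O/../X./XX, (1,0):-1/.O/OO/../X./XX, (2,0):+0/.O/.O/O./X./XX, (2,1):+1/.O/.O/.O/X./XX*, (3,1):-1/.O/.O/../XO/XX
[.O/.O/.O/X./XX] end (terminal -1, X#2); searched .O/.O/../X./XX to 5

PV length from [.O/.O/../X./XX]: 1 ply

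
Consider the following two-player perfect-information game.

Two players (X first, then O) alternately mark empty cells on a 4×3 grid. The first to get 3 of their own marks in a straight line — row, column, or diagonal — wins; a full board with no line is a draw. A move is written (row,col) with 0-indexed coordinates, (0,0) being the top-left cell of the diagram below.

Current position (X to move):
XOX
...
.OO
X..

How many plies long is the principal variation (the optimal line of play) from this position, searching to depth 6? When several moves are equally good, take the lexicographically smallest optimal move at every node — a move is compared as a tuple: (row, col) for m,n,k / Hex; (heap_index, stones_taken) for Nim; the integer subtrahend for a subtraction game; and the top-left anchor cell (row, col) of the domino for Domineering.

ply 1, X at XOX/.../.OO/X.. | (1,0)=-1→XOX/X../.OO/X..*; (1,1)=-1→XOX/.X./.OO/X..; (1,2)=-1→XOX/..X/.OO/X..; (2,0)=-1→XOX/.../XOO/X..; (3,1)=-1→XOX/.../.OO/XX.; (3,2)=-1→XOX/.../.OO/X.X
ply 2, O at XOX/X../.OO/X.. | (1,1)=+1→XOX/XO./.OO/X..*; (1,2)=-1→XOX/X.O/.OO/X..; (2,0)=+1→XOX/X../OOO/X..; (3,1)=-1→XOX/X../.OO/XO.; (3,2)=-1→XOX/X../.OO/X.O
ply 3: XOX/XO./.OO/X.. is terminal -1 (X); from XOX/.../.OO/X.. depth 6

PV length from [XOX/.../.OO/X..]: 2 plies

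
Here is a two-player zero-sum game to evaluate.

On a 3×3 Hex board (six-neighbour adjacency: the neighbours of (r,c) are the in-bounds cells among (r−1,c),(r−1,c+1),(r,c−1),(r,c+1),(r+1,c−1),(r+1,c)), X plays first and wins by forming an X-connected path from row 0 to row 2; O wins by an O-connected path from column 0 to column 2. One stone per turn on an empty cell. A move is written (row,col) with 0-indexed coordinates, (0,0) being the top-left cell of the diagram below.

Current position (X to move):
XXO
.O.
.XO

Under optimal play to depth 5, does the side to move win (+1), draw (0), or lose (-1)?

value(XXO/.O./.XO, X) = -1

ply 1, X at XXO/.O./.XO | (1,0)=-1→XXO/XO./.XO*; (1,2)=-1→XXO/.OX/.XO; (2,0)=-1→XXO/.O./XXO
ply 2, O at XXO/XO./.XO | (1,2)=-1→XXO/XOO/.XO; (2,0)=+1→XXO/XO./OXO*
ply 3: XXO/XO./OXO is terminal -1 (X); from XXO/.O./.XO depth 5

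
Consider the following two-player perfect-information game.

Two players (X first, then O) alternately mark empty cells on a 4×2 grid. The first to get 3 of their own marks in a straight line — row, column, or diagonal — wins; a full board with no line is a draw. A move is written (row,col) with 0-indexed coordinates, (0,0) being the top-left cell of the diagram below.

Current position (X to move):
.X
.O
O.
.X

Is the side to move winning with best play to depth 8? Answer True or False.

X winning at [.X/.O/O./.X]: False

p1 X@[.X/.O/O./.X]: (0,0)[XX/.O/O./.X]+0* (1,0)[.X/XO/O./.X]+0 (2,1)[.X/.O/OX/.X]-1 (3,0)[.X/.O/O./XX]+0
p2 O@[XX/.O/O./.X]: (1,0)[XX/OO/O./.X]+0* (2,1)[XX/.O/OO/.X]+0 (3,0)[XX/.O/O./OX]+0
p3 X@[XX/OO/O./.X]: (2,1)[XX/OO/OX/.X]-1 (3,0)[XX/OO/O./XX]+0*
p4 O@[XX/OO/O./XX]: (2,1)[XX/OO/OO/XX]+0*
p5 X@[XX/OO/OO/XX] terminal +0; root [.X/.O/O./.X] d8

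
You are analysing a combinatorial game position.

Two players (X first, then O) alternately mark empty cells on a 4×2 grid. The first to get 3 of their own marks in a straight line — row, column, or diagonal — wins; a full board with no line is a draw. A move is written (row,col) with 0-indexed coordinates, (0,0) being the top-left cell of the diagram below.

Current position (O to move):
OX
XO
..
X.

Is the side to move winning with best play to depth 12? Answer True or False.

[OX/XO/../X.] O move#1: (2,0):+0/OX/XO/O./X.*, (2,1):-1/OX/XO/.O/X., (3,1):-1/OX/XO/../XO
[OX/XO/O./X.] X move#2: (2,1):+0/OX/XO/OX/X.*, (3,1):+0/OX/XO/O./XX
[OX/XO/OX/X.] O move#3: (3,1):+0/OX/XO/OX/XO*
[OX/XO/OX/XO] end (terminal +0, X#4); searched OX/XO/../X. to 12

O winning at [OX/XO/../X.]: False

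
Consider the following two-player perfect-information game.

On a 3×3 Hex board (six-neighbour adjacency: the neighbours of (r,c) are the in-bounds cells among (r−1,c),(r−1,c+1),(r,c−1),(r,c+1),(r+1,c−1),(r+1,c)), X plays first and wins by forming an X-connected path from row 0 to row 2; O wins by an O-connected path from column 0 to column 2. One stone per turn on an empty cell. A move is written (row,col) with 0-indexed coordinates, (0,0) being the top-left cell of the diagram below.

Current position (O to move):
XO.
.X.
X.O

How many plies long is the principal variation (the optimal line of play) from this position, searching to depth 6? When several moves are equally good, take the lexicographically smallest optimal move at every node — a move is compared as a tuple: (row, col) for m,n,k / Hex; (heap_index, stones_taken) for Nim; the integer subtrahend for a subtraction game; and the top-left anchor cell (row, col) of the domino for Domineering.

PV length from [XO./.X./X.O]: 2 plies

ply 1, O at XO./.X./X.O | (0,2)=-1→XOO/.X./X.O*; (1,0)=-1→XO./OX./X.O; (1,2)=-1→XO./.XO/X.O; (2,1)=-1→XO./.X./XOO
ply 2, X at XOO/.X./X.O | (1,0)=+1→XOO/XX./X.O*; (1,2)=-1→XOO/.XX/X.O; (2,1)=-1→XOO/.X./XXO
ply 3: XOO/XX./X.O is terminal -1 (O); from XO./.X./X.O depth 6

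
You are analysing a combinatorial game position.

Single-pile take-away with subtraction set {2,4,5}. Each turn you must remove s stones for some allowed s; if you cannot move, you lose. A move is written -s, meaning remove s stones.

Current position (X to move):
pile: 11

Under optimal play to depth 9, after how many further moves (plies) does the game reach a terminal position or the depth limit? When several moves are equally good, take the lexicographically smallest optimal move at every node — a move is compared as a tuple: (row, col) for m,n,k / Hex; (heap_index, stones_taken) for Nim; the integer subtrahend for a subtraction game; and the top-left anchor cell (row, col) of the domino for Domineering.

PV length from [11]: 3 plies

p1 X@[11]: -2[9]-1 -4[7]+1* -5[6]-1
p2 O@[7]: -2[5]-1* -4[3]-1 -5[2]-1
p3 X@[5]: -2[3]-1 -4[1]+1* -5[0]+1
p4 O@[1] terminal -1; root [11] d9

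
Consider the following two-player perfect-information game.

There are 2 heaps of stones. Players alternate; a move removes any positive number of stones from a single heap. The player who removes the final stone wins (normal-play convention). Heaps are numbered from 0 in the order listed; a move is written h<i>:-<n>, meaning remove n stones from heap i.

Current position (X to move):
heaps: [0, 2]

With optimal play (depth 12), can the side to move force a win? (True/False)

X winning at [(0,2)]: True

p1 X@[(0,2)]: h1:-1[(0,1)]-1 h1:-2[(0,0)]+1*
p2 O@[(0,0)] terminal -1; root [(0,2)] d12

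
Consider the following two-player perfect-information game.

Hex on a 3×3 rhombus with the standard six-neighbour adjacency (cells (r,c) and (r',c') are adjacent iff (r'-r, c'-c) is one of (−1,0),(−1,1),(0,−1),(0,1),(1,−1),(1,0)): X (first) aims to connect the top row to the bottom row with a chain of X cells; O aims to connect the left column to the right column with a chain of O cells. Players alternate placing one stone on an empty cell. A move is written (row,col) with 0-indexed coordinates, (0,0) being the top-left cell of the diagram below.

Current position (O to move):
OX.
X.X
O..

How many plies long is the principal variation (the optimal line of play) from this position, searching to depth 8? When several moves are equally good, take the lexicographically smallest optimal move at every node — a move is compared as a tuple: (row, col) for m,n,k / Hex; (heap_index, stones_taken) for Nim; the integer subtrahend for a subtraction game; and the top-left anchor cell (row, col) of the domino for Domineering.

PV length from [OX./X.X/O..]: 4 plies

ply 1, O at OX./X.X/O.. | (0,2)=-1→OXO/X.X/O..*; (1,1)=-1→OX./XOX/O..; (2,1)=-1→OX./X.X/OO.; (2,2)=-1→OX./X.X/O.O
ply 2, X at OXO/X.X/O.. | (1,1)=+1→OXO/XXX/O..*; (2,1)=-1→OXO/X.X/OX.; (2,2)=-1→OXO/X.X/O.X
ply 3, O at OXO/XXX/O.. | (2,1)=-1→OXO/XXX/OO.*; (2,2)=-1→OXO/XXX/O.O
ply 4, X at OXO/XXX/OO. | (2,2)=+1→OXO/XXX/OOX*
ply 5: OXO/XXX/OOX is terminal -1 (O); from OX./X.X/O.. depth 8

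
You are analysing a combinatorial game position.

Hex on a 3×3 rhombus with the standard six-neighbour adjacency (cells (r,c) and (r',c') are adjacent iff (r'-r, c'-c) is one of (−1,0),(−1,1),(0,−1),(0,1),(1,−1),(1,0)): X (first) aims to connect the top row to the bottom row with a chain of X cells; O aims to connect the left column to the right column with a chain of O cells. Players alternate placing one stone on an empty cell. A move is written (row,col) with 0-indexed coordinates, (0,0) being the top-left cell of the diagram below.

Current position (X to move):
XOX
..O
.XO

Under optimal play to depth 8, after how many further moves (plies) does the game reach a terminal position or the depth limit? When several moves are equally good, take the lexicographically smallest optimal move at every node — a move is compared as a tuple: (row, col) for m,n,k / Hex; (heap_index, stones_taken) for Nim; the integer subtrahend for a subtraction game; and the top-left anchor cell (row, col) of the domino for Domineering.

[XOX/..O/.XO] X move#1: (1,0):+1/XOX/X.O/.XO*, (1,1):+1/XOX/.XO/.XO, (2,0):+1/XOX/..O/XXO
[XOX/X.O/.XO] O move#2: (1,1):-1/XOX/XOO/.XO*, (2,0):-1/XOX/X.O/OXO
[XOX/XOO/.XO] X move#3: (2,0):+1/XOX/XOO/XXO*
[XOX/XOO/XXO] end (terminal -1, O#4); searched XOX/..O/.XO to 8

PV length from [XOX/..O/.XO]: 3 plies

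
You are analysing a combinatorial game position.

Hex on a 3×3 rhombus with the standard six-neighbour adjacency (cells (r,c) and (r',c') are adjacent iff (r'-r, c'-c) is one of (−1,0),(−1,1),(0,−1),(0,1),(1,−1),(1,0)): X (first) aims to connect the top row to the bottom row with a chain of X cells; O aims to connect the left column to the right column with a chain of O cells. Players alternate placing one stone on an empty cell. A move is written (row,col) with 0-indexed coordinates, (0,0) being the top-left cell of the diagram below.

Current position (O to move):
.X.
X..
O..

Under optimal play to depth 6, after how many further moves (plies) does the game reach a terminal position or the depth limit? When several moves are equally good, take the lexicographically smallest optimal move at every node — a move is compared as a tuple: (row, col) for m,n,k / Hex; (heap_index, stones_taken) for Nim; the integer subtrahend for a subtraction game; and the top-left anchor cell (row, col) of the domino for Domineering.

ply 1, O at .X./X../O.. | (0,0)=-1→OX./X../O..; (0,2)=+1→.XO/X../O..*; (1,1)=+1→.X./XO./O..; (1,2)=+1→.X./X.O/O..; (2,1)=+1→.X./X../OO.; (2,2)=+1→.X./X../O.O
ply 2, X at .XO/X../O.. | (0,0)=-1→XXO/X../O..*; (1,1)=-1→.XO/XX./O..; (1,2)=-1→.XO/X.X/O..; (2,1)=-1→.XO/X../OX.; (2,2)=-1→.XO/X../O.X
ply 3, O at XXO/X../O.. | (1,1)=+1→XXO/XO./O..*; (1,2)=+1→XXO/X.O/O..; (2,1)=+1→XXO/X../OO.; (2,2)=+1→XXO/X../O.O
ply 4: XXO/XO./O.. is terminal -1 (X); from .X./X../O.. depth 6

PV length from [.X./X../O..]: 3 plies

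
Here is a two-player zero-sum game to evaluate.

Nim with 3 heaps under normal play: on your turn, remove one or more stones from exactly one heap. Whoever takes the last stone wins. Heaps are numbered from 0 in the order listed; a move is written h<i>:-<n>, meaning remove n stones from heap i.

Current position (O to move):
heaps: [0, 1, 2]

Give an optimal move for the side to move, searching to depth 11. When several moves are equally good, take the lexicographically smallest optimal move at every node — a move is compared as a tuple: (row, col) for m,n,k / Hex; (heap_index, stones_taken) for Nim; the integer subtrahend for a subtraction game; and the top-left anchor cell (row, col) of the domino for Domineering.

p1 O@[(0,1,2)]: h1:-1[(0,0,2)]-1 h2:-1[(0,1,1)]+1* h2:-2[(0,1,0)]-1
p2 X@[(0,1,1)]: h1:-1[(0,0,1)]-1* h2:-1[(0,1,0)]-1
p3 O@[(0,0,1)]: h2:-1[(0,0,0)]+1*
p4 X@[(0,0,0)] terminal -1; root [(0,1,2)] d11

O's best at [(0,1,2)]: h2:-1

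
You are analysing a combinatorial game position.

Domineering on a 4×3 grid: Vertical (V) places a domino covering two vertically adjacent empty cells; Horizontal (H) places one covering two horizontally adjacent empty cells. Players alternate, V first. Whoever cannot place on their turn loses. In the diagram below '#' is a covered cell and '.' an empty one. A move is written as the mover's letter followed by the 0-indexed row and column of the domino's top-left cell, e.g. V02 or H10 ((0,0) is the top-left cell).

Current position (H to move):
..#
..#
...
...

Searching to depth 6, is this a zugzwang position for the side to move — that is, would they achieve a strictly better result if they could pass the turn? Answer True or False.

ply 1, H at ..#/..#/.../... | H00=-1→###/..#/.../...*; H10=-1→..#/###/.../...; H20=-1→..#/..#/##./...; H21=-1→..#/..#/.##/...; H30=-1→..#/..#/.../##.; H31=-1→..#/..#/.../.##
ply 2, V at ###/..#/.../... | V10=-1→###/#.#/#../...; V11=+1→###/.##/.#./...*; V20=-1→###/..#/#../#..; V21=+1→###/..#/.#./.#.; V22=-1→###/..#/..#/..#
ply 3, H at ###/.##/.#./... | H30=-1→###/.##/.#./##.*; H31=-1→###/.##/.#./.##
ply 4, V at ###/.##/.#./##. | V10=+1→###/###/##./##.*; V22=+1→###/.##/.##/###
ply 5: ###/###/##./##. is terminal -1 (H); from ..#/..#/.../... depth 6
if H skipped the turn, V would face:
~ ply 1, V at ..#/..#/.../... | V00=+1→#.#/#.#/.../...*; V01=+1→.##/.##/.../...; V10=-1→..#/#.#/#../...; V11=+1→..#/.##/.#./...; V20=+1→..#/..#/#../#..; V21=+1→..#/..#/.#./.#.; V22=+1→..#/..#/..#/..#
~ ply 2, H at #.#/#.#/.../... | H20=-1→#.#/#.#/##./...*; H21=-1→#.#/#.#/.##/...; H30=-1→#.#/#.#/.../##.; H31=-1→#.#/#.#/.../.##
~ ply 3, V at #.#/#.#/##./... | V01=-1→###/###/##./...; V22=+1→#.#/#.#/###/..#*
~ ply 4, H at #.#/#.#/###/..# | H30=-1→#.#/#.#/###/###*
~ ply 5, V at #.#/#.#/###/### | V01=+1→###/###/###/###*
~ ply 6: ###/###/###/### is terminal -1 (H); from ..#/..#/.../... depth 6
compare (H): move=-1 vs pass=-1

zugzwang(..#/..#/.../..., H) = False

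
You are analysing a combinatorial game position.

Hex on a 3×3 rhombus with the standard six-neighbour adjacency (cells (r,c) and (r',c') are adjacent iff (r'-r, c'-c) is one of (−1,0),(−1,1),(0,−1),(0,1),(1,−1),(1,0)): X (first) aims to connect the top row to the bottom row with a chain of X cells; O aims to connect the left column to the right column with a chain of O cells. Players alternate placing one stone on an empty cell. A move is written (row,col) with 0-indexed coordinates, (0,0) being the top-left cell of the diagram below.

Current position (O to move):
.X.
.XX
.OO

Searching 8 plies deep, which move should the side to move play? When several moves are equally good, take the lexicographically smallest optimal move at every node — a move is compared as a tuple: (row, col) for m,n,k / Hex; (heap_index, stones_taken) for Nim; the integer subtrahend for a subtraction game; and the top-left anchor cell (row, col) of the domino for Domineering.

O's best at [.X./.XX/.OO]: (2,0)

p1 O@[.X./.XX/.OO]: (0,0)[OX./.XX/.OO]-1 (0,2)[.XO/.XX/.OO]-1 (1,0)[.X./OXX/.OO]-1 (2,0)[.X./.XX/OOO]+1*
p2 X@[.X./.XX/OOO] terminal -1; root [.X./.XX/.OO] d8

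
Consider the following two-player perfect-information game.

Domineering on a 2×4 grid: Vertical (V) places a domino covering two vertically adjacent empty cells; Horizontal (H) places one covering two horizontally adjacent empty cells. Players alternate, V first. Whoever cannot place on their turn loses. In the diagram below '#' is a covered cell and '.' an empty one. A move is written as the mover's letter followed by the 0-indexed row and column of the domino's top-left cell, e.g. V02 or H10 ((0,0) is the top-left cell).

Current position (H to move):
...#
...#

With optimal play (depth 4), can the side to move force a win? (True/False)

ply 1, H at ...#/...# | H00=+1→##.#/...#*; H01=+1→.###/...#; H10=+1→...#/##.#; H11=+1→...#/.###
ply 2, V at ##.#/...# | V02=-1→####/..##*
ply 3, H at ####/..## | H10=+1→####/####*
ply 4: ####/#### is terminal -1 (V); from ...#/...# depth 4

H winning at [...#/...#]: True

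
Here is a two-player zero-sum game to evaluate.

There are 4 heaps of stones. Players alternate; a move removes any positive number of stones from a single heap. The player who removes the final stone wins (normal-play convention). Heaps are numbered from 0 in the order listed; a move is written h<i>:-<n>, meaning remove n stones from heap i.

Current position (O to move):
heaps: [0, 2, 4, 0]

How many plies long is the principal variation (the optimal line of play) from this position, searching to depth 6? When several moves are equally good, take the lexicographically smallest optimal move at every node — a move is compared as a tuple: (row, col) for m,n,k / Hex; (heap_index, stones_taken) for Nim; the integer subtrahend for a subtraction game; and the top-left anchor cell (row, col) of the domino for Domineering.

[(0,2,4,0)] O move#1: h1:-1:-1/(0,1,4,0), h1:-2:-1/(0,0,4,0), h2:-1:-1/(0,2,3,0), h2:-2:+1/(0,2,2,0)*, h2:-3:-1/(0,2,1,0), h2:-4:-1/(0,2,0,0)
[(0,2,2,0)] X move#2: h1:-1:-1/(0,1,2,0)*, h1:-2:-1/(0,0,2,0), h2:-1:-1/(0,2,1,0), h2:-2:-1/(0,2,0,0)
[(0,1,2,0)] O move#3: h1:-1:-1/(0,0,2,0), h2:-1:+1/(0,1,1,0)*, h2:-2:-1/(0,1,0,0)
[(0,1,1,0)] X move#4: h1:-1:-1/(0,0,1,0)*, h2:-1:-1/(0,1,0,0)
[(0,0,1,0)] O move#5: h2:-1:+1/(0,0,0,0)*
[(0,0,0,0)] end (terminal -1, X#6); searched (0,2,4,0) to 6

PV length from [(0,2,4,0)]: 5 plies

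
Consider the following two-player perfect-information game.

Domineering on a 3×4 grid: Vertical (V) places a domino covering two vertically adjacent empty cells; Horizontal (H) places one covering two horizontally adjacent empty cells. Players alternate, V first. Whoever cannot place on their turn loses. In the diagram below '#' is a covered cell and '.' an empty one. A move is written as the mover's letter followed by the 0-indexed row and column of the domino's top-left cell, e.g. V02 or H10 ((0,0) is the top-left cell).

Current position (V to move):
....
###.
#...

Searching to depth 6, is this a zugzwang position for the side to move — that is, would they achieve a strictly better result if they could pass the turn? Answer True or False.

zugzwang(..../###./#..., V) = False

[..../###./#...] V move#1: V03:-1/...#/####/#...*, V13:-1/..../####/#..#
[...#/####/#...] H move#2: H00:+1/##.#/####/#...*, H01:+1/.###/####/#..., H21:+1/...#/####/###., H22:+1/...#/####/#.##
[##.#/####/#...] end (terminal -1, V#3); searched ..../###./#... to 6
pass branch (H moves first from the same position):
  | [..../###./#...] H move#1: H00:+1/##../###./#...*, H01:+1/.##./###./#..., H02:+1/..##/###./#..., H21:+1/..../###./###., H22:+1/..../###./#.##
  | [##../###./#...] V move#2: V03:-1/##.#/####/#...*, V13:-1/##../####/#..#
  | [##.#/####/#...] H move#3: H21:+1/##.#/####/###.*, H22:+1/##.#/####/#.##
  | [##.#/####/###.] end (terminal -1, V#4); searched ..../###./#... to 6
V moving scores -1; V passing scores -1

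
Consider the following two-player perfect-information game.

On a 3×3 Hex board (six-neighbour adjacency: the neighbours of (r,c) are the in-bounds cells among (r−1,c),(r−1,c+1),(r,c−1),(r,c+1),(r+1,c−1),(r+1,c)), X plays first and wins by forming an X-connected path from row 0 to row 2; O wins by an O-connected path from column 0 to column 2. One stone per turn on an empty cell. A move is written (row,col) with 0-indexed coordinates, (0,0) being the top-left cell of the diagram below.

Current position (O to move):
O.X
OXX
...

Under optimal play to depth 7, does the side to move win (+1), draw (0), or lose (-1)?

value(O.X/OXX/..., O) = -1

ply 1, O at O.X/OXX/... | (0,1)=-1→OOX/OXX/...*; (2,0)=-1→O.X/OXX/O..; (2,1)=-1→O.X/OXX/.O.; (2,2)=-1→O.X/OXX/..O
ply 2, X at OOX/OXX/... | (2,0)=+1→OOX/OXX/X..*; (2,1)=+1→OOX/OXX/.X.; (2,2)=+1→OOX/OXX/..X
ply 3: OOX/OXX/X.. is terminal -1 (O); from O.X/OXX/... depth 7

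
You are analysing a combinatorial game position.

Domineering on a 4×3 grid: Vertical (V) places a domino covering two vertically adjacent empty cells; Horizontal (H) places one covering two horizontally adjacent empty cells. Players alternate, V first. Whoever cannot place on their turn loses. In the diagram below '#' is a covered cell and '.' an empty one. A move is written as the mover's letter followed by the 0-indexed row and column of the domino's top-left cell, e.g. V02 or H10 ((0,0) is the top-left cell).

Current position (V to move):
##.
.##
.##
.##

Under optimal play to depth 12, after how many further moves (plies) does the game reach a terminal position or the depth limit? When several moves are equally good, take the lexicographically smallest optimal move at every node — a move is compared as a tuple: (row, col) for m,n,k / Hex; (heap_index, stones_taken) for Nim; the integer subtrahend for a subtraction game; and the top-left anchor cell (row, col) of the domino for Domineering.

p1 V@[##./.##/.##/.##]: V10[##./###/###/.##]+1* V20[##./.##/###/###]+1
p2 H@[##./###/###/.##] terminal -1; root [##./.##/.##/.##] d12

PV length from [##./.##/.##/.##]: 1 ply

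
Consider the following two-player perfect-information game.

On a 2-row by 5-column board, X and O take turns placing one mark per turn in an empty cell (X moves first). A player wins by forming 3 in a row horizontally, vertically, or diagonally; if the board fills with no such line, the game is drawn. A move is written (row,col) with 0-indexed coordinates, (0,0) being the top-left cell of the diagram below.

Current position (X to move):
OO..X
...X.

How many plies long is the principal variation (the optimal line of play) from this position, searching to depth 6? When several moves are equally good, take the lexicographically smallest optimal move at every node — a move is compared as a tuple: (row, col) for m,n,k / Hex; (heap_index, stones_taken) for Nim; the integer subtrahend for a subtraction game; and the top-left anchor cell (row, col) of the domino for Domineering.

PV length from [OO..X/...X.]: 5 plies

[OO..X/...X.] X move#1: (0,2):+1/OOX.X/...X.*, (0,3):-1/OO.XX/...X., (1,0):-1/OO..X/X..X., (1,1):-1/OO..X/.X.X., (1,2):-1/OO..X/..XX., (1,4):-1/OO..X/...XX
[OOX.X/...X.] O move#2: (0,3):-1/OOXOX/...X.*, (1,0):-1/OOX.X/O..X., (1,1):-1/OOX.X/.O.X., (1,2):-1/OOX.X/..OX., (1,4):-1/OOX.X/...XO
[OOXOX/...X.] X move#3: (1,0):+0/OOXOX/X..X., (1,1):+0/OOXOX/.X.X., (1,2):+1/OOXOX/..XX.*, (1,4):+0/OOXOX/...XX
[OOXOX/..XX.] O move#4: (1,0):-1/OOXOX/O.XX.*, (1,1):-1/OOXOX/.OXX., (1,4):-1/OOXOX/..XXO
[OOXOX/O.XX.] X move#5: (1,1):+1/OOXOX/OXXX.*, (1,4):+1/OOXOX/O.XXX
[OOXOX/OXXX.] end (terminal -1, O#6); searched OO..X/...X. to 6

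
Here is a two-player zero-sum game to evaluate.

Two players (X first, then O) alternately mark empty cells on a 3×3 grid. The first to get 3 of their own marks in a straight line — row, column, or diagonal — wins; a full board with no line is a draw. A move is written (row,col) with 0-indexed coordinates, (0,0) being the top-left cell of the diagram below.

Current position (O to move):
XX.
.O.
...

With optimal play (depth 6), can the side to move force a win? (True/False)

O winning at [XX./.O./...]: False

[XX./.O./...] O move#1: (0,2):+0/XXO/.O./...*, (1,0):-1/XX./OO./..., (1,2):-1/XX./.OO/..., (2,0):-1/XX./.O./O.., (2,1):-1/XX./.O./.O., (2,2):-1/XX./.O./..O
[XXO/.O./...] X move#2: (1,0):-1/XXO/XO./..., (1,2):-1/XXO/.OX/..., (2,0):+0/XXO/.O./X..*, (2,1):-1/XXO/.O./.X., (2,2):-1/XXO/.O./..X
[XXO/.O./X..] O move#3: (1,0):+0/XXO/OO./X..*, (1,2):-1/XXO/.OO/X.., (2,1):-1/XXO/.O./XO., (2,2):-1/XXO/.O./X.O
[XXO/OO./X..] X move#4: (1,2):+0/XXO/OOX/X..*, (2,1):-1/XXO/OO./XX., (2,2):-1/XXO/OO./X.X
[XXO/OOX/X..] O move#5: (2,1):+0/XXO/OOX/XO.*, (2,2):+0/XXO/OOX/X.O
[XXO/OOX/XO.] X move#6: (2,2):+0/XXO/OOX/XOX*
[XXO/OOX/XOX] end (terminal +0, O#7); searched XX./.O./... to 6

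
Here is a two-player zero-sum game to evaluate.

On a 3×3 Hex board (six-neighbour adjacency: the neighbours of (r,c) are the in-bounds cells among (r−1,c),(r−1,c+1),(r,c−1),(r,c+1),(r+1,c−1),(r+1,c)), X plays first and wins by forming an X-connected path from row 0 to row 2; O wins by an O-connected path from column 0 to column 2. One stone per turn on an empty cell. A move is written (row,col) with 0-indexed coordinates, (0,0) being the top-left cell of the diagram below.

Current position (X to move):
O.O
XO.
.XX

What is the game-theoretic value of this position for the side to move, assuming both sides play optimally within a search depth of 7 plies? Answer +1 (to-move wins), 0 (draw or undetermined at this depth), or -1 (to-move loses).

value(O.O/XO./.XX, X) = -1

[O.O/XO./.XX] X move#1: (0,1):-1/OXO/XO./.XX*, (1,2):-1/O.O/XOX/.XX, (2,0):-1/O.O/XO./XXX
[OXO/XO./.XX] O move#2: (1,2):-1/OXO/XOO/.XX, (2,0):+1/OXO/XO./OXX*
[OXO/XO./OXX] end (terminal -1, X#3); searched O.O/XO./.XX to 7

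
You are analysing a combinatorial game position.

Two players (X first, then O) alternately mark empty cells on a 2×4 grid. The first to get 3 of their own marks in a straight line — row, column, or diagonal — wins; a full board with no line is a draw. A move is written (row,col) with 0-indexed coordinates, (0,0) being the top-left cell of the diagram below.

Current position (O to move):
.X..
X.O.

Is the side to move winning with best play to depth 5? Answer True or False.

O winning at [.X../X.O.]: False

p1 O@[.X../X.O.]: (0,0)[OX../X.O.]+0* (0,2)[.XO./X.O.]+0 (0,3)[.X.O/X.O.]+0 (1,1)[.X../XOO.]+0 (1,3)[.X../X.OO]+0
p2 X@[OX../X.O.]: (0,2)[OXX./X.O.]+0* (0,3)[OX.X/X.O.]+0 (1,1)[OX../XXO.]+0 (1,3)[OX../X.OX]+0
p3 O@[OXX./X.O.]: (0,3)[OXXO/X.O.]+0* (1,1)[OXX./XOO.]-1 (1,3)[OXX./X.OO]-1
p4 X@[OXXO/X.O.]: (1,1)[OXXO/XXO.]+0* (1,3)[OXXO/X.OX]+0
p5 O@[OXXO/XXO.]: (1,3)[OXXO/XXOO]+0*
p6 X@[OXXO/XXOO] terminal +0; root [.X../X.O.] d5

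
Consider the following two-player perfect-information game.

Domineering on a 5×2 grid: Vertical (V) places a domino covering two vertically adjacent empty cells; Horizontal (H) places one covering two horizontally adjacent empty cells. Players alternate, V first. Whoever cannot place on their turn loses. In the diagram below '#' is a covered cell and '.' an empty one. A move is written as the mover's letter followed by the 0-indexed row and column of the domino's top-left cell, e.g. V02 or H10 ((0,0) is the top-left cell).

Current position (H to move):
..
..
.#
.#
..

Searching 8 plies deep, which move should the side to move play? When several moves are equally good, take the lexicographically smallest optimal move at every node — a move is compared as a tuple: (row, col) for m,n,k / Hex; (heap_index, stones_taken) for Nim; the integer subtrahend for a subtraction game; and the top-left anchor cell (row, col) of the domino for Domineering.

H's best at [../../.#/.#/..]: H00

p1 H@[../../.#/.#/..]: H00[##/../.#/.#/..]+1* H10[../##/.#/.#/..]+1 H40[../../.#/.#/##]-1
p2 V@[##/../.#/.#/..]: V10[##/#./##/.#/..]-1* V20[##/../##/##/..]-1 V30[##/../.#/##/#.]-1
p3 H@[##/#./##/.#/..]: H40[##/#./##/.#/##]+1*
p4 V@[##/#./##/.#/##] terminal -1; root [../../.#/.#/..] d8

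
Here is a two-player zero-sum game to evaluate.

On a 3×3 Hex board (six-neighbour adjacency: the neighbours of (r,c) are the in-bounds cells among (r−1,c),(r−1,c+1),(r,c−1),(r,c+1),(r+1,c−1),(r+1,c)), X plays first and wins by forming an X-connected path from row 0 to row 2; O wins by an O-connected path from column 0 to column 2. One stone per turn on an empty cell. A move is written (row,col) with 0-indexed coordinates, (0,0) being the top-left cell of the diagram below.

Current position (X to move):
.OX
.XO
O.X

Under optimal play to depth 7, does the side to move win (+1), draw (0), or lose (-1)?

p1 X@[.OX/.XO/O.X]: (0,0)[XOX/.XO/O.X]-1 (1,0)[.OX/XXO/O.X]-1 (2,1)[.OX/.XO/OXX]+1*
p2 O@[.OX/.XO/OXX] terminal -1; root [.OX/.XO/O.X] d7

value(.OX/.XO/O.X, X) = +1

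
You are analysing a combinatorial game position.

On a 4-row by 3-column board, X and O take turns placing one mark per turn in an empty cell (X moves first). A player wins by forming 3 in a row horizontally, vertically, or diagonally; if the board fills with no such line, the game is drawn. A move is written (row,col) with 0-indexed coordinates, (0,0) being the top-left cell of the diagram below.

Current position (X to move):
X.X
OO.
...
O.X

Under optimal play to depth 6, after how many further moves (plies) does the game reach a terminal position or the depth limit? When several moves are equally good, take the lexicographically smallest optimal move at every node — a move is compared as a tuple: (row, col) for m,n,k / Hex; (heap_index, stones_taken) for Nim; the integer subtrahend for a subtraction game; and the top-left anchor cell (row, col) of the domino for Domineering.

[X.X/OO./.../O.X] X move#1: (0,1):+1/XXX/OO./.../O.X*, (1,2):-1/X.X/OOX/.../O.X, (2,0):-1/X.X/OO./X../O.X, (2,1):-1/X.X/OO./.X./O.X, (2,2):-1/X.X/OO./..X/O.X, (3,1):-1/X.X/OO./.../OXX
[XXX/OO./.../O.X] end (terminal -1, O#2); searched X.X/OO./.../O.X to 6

PV length from [X.X/OO./.../O.X]: 1 ply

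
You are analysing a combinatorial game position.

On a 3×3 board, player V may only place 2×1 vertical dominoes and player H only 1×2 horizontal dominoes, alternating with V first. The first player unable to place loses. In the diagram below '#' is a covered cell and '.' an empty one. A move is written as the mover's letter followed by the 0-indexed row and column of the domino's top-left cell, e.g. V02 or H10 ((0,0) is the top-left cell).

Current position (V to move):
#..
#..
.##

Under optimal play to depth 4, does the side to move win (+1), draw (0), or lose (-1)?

ply 1, V at #../#../.## | V01=+1→##./##./.##*; V02=+1→#.#/#.#/.##
ply 2: ##./##./.## is terminal -1 (H); from #../#../.## depth 4

value(#../#../.##, V) = +1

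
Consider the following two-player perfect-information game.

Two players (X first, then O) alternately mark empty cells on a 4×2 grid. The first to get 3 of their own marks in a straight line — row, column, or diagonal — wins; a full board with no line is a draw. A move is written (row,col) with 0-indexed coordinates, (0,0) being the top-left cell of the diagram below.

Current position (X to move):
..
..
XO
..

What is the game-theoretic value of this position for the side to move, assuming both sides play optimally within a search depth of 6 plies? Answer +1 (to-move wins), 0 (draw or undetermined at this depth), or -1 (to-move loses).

[../../XO/..] X move#1: (0,0):+0/X./../XO/.., (0,1):+0/.X/../XO/.., (1,0):+1/../X./XO/..*, (1,1):+0/../.X/XO/.., (3,0):+0/../../XO/X., (3,1):+0/../../XO/.X
[../X./XO/..] O move#2: (0,0):-1/O./X./XO/..*, (0,1):-1/.O/X./XO/.., (1,1):-1/../XO/XO/.., (3,0):-1/../X./XO/O., (3,1):-1/../X./XO/.O
[O./X./XO/..] X move#3: (0,1):+0/OX/X./XO/.., (1,1):+0/O./XX/XO/.., (3,0):+1/O./X./XO/X.*, (3,1):+0/O./X./XO/.X
[O./X./XO/X.] end (terminal -1, O#4); searched ../../XO/.. to 6

value(../../XO/.., X) = +1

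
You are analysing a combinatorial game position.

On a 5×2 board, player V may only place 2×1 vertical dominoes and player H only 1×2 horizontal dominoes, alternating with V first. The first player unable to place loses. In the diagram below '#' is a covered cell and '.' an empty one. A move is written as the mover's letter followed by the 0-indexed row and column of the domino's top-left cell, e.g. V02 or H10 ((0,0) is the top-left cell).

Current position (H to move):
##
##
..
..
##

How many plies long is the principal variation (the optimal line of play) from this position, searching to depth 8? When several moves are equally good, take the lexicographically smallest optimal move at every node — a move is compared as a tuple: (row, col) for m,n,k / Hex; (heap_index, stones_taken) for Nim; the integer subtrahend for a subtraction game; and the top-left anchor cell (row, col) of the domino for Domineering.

PV length from [##/##/../../##]: 1 ply

ply 1, H at ##/##/../../## | H20=+1→##/##/##/../##*; H30=+1→##/##/../##/##
ply 2: ##/##/##/../## is terminal -1 (V); from ##/##/../../## depth 8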